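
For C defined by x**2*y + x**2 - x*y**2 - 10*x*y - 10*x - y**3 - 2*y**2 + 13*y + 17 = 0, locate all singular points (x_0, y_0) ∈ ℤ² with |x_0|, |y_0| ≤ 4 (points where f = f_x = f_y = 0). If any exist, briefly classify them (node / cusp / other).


Singular points: {(3, -2)}; classification: node.

Compute partial derivatives:
  f_x = 2*x*y + 2*x - y**2 - 10*y - 10.
  f_y = x**2 - 2*x*y - 10*x - 3*y**2 - 4*y + 13.
Scan x_0 ∈ {−4, ..., 4}. For each x_0, f_y(x_0, y) is a polynomial in y; find its integer roots y ∈ {−4, ..., 4}, then test f_x and f at those candidates.
  x = -4: f_y(-4, y) = -3*y**2 + 4*y + 69; no integer root y with |y| ≤ 4.
  x = -3: f_y(-3, y) = -3*y**2 + 2*y + 52; no integer root y with |y| ≤ 4.
  x = -2: f_y(-2, y) = 37 - 3*y**2; no integer root y with |y| ≤ 4.
  x = -1: f_y(-1, y) = -3*y**2 - 2*y + 24; no integer root y with |y| ≤ 4.
  x = 0: f_y(0, y) = -3*y**2 - 4*y + 13; no integer root y with |y| ≤ 4.
  x = 1: f_y(1, y) = -3*y**2 - 6*y + 4; no integer root y with |y| ≤ 4.
  x = 2: f_y(2, y) = -3*y**2 - 8*y - 3; no integer root y with |y| ≤ 4.
  x = 3: f_y(3, y) = -3*y**2 - 10*y - 8; vanishes at y ∈ {-2}. (3, -2): f_x = 0, f = 0 — SINGULAR.
  x = 4: f_y(4, y) = -3*y**2 - 12*y - 11; no integer root y with |y| ≤ 4.
Only singular point on the grid: (3, -2).
Classify: substitute x = 3 + u, y = -2 + v and expand: f = u**2*v - u**2 - u*v**2 - v**3 + v**2.
No constant or linear terms (consistent with a singular point). Quadratic part: -u**2 + v**2. Cubic part: u**2*v - u*v**2 - v**3.
The quadratic part v**2 - u**2 = (v − u)(v + u) splits into two distinct linear factors, so there are two distinct tangent lines y − -2 = ±(x − 3) — this is a node (ordinary double point).
Classification: node.


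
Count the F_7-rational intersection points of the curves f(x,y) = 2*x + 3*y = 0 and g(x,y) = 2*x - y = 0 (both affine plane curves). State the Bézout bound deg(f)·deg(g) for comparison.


Common zeros: {(0, 0)}; count = 1; Bézout bound = 1.

deg(f) = 1, deg(g) = 1, so Bézout bound = 1.
Scan x ∈ F_7. For each x, list the y ∈ F_7 with f(x, y) ≡ 0 and those with g(x, y) ≡ 0 (mod 7); the common zeros in that column are the intersection.
  x = 0: f ≡ 0 at y ∈ {0}; g ≡ 0 at y ∈ {0}; common: {0}.
  x = 1: f ≡ 0 at y ∈ {4}; g ≡ 0 at y ∈ {2}; common: ∅.
  x = 2: f ≡ 0 at y ∈ {1}; g ≡ 0 at y ∈ {4}; common: ∅.
  x = 3: f ≡ 0 at y ∈ {5}; g ≡ 0 at y ∈ {6}; common: ∅.
  x = 4: f ≡ 0 at y ∈ {2}; g ≡ 0 at y ∈ {1}; common: ∅.
  x = 5: f ≡ 0 at y ∈ {6}; g ≡ 0 at y ∈ {3}; common: ∅.
  x = 6: f ≡ 0 at y ∈ {3}; g ≡ 0 at y ∈ {5}; common: ∅.
Collecting: common zeros = {(0, 0)}, so the count is 1.
Comparison with the Bézout bound: 1 ≤ 1 = deg(f)·deg(g), as expected for curves with no common component (the bound is attained).


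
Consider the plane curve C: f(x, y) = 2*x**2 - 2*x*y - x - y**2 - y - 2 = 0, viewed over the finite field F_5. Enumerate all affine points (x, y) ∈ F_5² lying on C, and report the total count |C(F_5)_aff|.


Affine F_5-points: {(1, 1), (2, 2), (2, 3), (3, 1), (3, 2), (4, 3)}; count = 6.

For each of the 25 pairs (x, y) ∈ F_5², evaluate f(x, y) mod 5. Record the zeros.
  x = 0: [0↦3, 1↦1, 2↦2, 3↦1, 4↦3]  zeros at y ∈ ∅
  x = 1: [0↦4, 1↦0, 2↦4, 3↦1, 4↦1]  zeros at y ∈ {1}
  x = 2: [0↦4, 1↦3, 2↦0, 3↦0, 4↦3]  zeros at y ∈ {2, 3}
  x = 3: [0↦3, 1↦0, 2↦0, 3↦3, 4↦4]  zeros at y ∈ {1, 2}
  x = 4: [0↦1, 1↦1, 2↦4, 3↦0, 4↦4]  zeros at y ∈ {3}
Collecting zeros: affine points = {(1, 1), (2, 2), (2, 3), (3, 1), (3, 2), (4, 3)}.
Total count |C(F_5)_aff| = 6.


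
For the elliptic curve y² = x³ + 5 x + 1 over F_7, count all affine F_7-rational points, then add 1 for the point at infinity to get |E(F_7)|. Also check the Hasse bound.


Affine points = {(0, 1), (0, 6), (1, 0), (3, 1), (3, 6), (4, 1), (4, 6), (5, 2), (5, 5), (6, 3), (6, 4)}; affine count = 11; |E(F_7)| = 12.

Discriminant check: Δ ∝ 4a³ + 27b² = 4·5³ + 27·1² = 4·125 + 27·1 ≡ 2 (mod 7). Nonzero ⇒ E is nonsingular.
For each x ∈ F_7, compute rhs = x³ + 5·x + 1 mod 7, then count y ∈ F_7 with y² ≡ rhs.
  x = 0: rhs = 1, matching y values: 1, 6 (2 points).
  x = 1: rhs = 0, matching y values: 0 (1 points).
  x = 2: rhs = 5, matching y values: none (0 points).
  x = 3: rhs = 1, matching y values: 1, 6 (2 points).
  x = 4: rhs = 1, matching y values: 1, 6 (2 points).
  x = 5: rhs = 4, matching y values: 2, 5 (2 points).
  x = 6: rhs = 2, matching y values: 3, 4 (2 points).
Total affine count: 11.
Full point count |E(F_7)| = 11 + 1 = 12.
Hasse bound: |12 − (7+1)| = |4| = 4 ≤ 2√7 ≈ 5.2915 ✓.


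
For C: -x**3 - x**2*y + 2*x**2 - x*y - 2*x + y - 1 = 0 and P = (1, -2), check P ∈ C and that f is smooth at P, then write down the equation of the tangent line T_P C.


Tangent line at P: 5*x - y - 7 = 0.

Step 1: f(1, -2) = 0, so P lies on C.
Step 2: partial derivatives
  f_x(x, y) = -3*x**2 - 2*x*y + 4*x - y - 2, f_y(x, y) = -x**2 - x + 1.
  f_x(P) = 5, f_y(P) = -1 (gradient nonzero, so P is smooth).
Step 3: tangent line at P: 5·(x − 1) + -1·(y − -2) = 0.
Expanding: 5*x - y - 7 = 0.


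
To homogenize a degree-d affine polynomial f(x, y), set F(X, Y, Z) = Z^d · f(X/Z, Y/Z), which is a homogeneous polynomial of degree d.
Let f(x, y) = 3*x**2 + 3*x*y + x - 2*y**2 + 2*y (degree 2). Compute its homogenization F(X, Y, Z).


F(X, Y, Z) = 3*X**2 + 3*X*Y + X*Z - 2*Y**2 + 2*Y*Z

deg(f) = 2.
Substitute x = X/Z, y = Y/Z into f, then multiply by Z^2.
  monomial 3·x^2·y^0 ↦ 3·X^2·Y^0·Z^0.
  monomial 3·x^1·y^1 ↦ 3·X^1·Y^1·Z^0.
  monomial 1·x^1·y^0 ↦ 1·X^1·Y^0·Z^1.
  monomial -2·x^0·y^2 ↦ -2·X^0·Y^2·Z^0.
  monomial 2·x^0·y^1 ↦ 2·X^0·Y^1·Z^1.
Collecting: F(X, Y, Z) = 3*X**2 + 3*X*Y + X*Z - 2*Y**2 + 2*Y*Z.


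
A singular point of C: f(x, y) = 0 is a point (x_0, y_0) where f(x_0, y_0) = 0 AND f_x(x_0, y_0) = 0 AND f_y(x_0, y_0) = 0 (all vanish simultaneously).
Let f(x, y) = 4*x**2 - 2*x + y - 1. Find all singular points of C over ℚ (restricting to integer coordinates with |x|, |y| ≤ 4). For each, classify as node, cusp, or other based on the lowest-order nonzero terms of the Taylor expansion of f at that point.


No singular points in the scanned grid; C is smooth there.

Compute partial derivatives:
  f_x = 8*x - 2.
  f_y = 1.
f_y = 1 is a nonzero constant, so f_y never vanishes: no point (x, y) can satisfy f = f_x = f_y = 0. In particular no (x, y) ∈ {−4, ..., 4}² is singular; the curve is smooth.


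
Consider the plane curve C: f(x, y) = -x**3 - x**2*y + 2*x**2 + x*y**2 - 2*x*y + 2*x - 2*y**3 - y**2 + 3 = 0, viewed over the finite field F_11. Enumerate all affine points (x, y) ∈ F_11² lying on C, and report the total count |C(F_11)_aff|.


Affine F_11-points: {(0, 1), (1, 10), (3, 0), (3, 5), (3, 7), (4, 1), (4, 8), (4, 9), (5, 2), (8, 1), (9, 3)}; count = 11.

For each of the 121 pairs (x, y) ∈ F_11², evaluate f(x, y) mod 11. Record the zeros.
  x = 0: [0↦3, 1↦0, 2↦5, 3↦6, 4↦2, 5↦3, 6↦8, 7↦5, 8↦4, 9↦4, 10↦4]  zeros at y ∈ {1}
  x = 1: [0↦6, 1↦1, 2↦6, 3↦9, 4↦9, 5↦5, 6↦7, 7↦3, 8↦3, 9↦6, 10↦0]  zeros at y ∈ {10}
  x = 2: [0↦7, 1↦9, 2↦1, 3↦4, 4↦6, 5↦6, 6↦3, 7↦7, 8↦6, 9↦10, 10↦7]  zeros at y ∈ ∅
  x = 3: [0↦0, 1↦7, 2↦6, 3↦7, 4↦9, 5↦0, 6↦1, 7↦0, 8↦7, 9↦10, 10↦8]  zeros at y ∈ {0, 5, 7}
  x = 4: [0↦1, 1↦0, 2↦4, 3↦1, 4↦1, 5↦3, 6↦6, 7↦9, 8↦0, 9↦0, 10↦8]  zeros at y ∈ {1, 8, 9}
  x = 5: [0↦4, 1↦4, 2↦0, 3↦2, 4↦9, 5↦9, 6↦1, 7↦6, 8↦1, 9↦7, 10↦1]  zeros at y ∈ {2}
  x = 6: [0↦3, 1↦2, 2↦10, 3↦4, 4↦5, 5↦1, 6↦2, 7↦7, 8↦4, 9↦3, 10↦3]  zeros at y ∈ ∅
  x = 7: [0↦3, 1↦10, 2↦6, 3↦1, 4↦5, 5↦6, 6↦3, 7↦6, 8↦3, 9↦4, 10↦8]  zeros at y ∈ ∅
  x = 8: [0↦9, 1↦0, 2↦4, 3↦9, 4↦3, 5↦7, 6↦9, 7↦8, 8↦3, 9↦4, 10↦10]  zeros at y ∈ {1}
  x = 9: [0↦4, 1↦10, 2↦9, 3↦0, 4↦4, 5↦9, 6↦3, 7↦7, 8↦9, 9↦8, 10↦3]  zeros at y ∈ {3}
  x = 10: [0↦4, 1↦1, 2↦4, 3↦1, 4↦2, 5↦6, 6↦1, 7↦8, 8↦4, 9↦10, 10↦3]  zeros at y ∈ ∅
Collecting zeros: affine points = {(0, 1), (1, 10), (3, 0), (3, 5), (3, 7), (4, 1), (4, 8), (4, 9), (5, 2), (8, 1), (9, 3)}.
Total count |C(F_11)_aff| = 11.


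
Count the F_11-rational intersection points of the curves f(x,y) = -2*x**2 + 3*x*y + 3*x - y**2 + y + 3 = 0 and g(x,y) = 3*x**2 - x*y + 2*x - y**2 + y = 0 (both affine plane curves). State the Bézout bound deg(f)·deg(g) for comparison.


Common zeros: ∅; count = 0; Bézout bound = 4.

deg(f) = 2, deg(g) = 2, so Bézout bound = 4.
Scan x ∈ F_11. For each x, list the y ∈ F_11 with f(x, y) ≡ 0 and those with g(x, y) ≡ 0 (mod 11); the common zeros in that column are the intersection.
  x = 0: f ≡ 0 at y ∈ ∅; g ≡ 0 at y ∈ {0, 1}; common: ∅.
  x = 1: f ≡ 0 at y ∈ ∅; g ≡ 0 at y ∈ {4, 7}; common: ∅.
  x = 2: f ≡ 0 at y ∈ {2, 5}; g ≡ 0 at y ∈ ∅; common: ∅.
  x = 3: f ≡ 0 at y ∈ ∅; g ≡ 0 at y ∈ {0, 9}; common: ∅.
  x = 4: f ≡ 0 at y ∈ ∅; g ≡ 0 at y ∈ ∅; common: ∅.
  x = 5: f ≡ 0 at y ∈ ∅; g ≡ 0 at y ∈ {8, 10}; common: ∅.
  x = 6: f ≡ 0 at y ∈ {1, 7}; g ≡ 0 at y ∈ ∅; common: ∅.
  x = 7: f ≡ 0 at y ∈ {5, 6}; g ≡ 0 at y ∈ {1, 4}; common: ∅.
  x = 8: f ≡ 0 at y ∈ {1, 2}; g ≡ 0 at y ∈ {7, 8}; common: ∅.
  x = 9: f ≡ 0 at y ∈ {0, 6}; g ≡ 0 at y ∈ ∅; common: ∅.
  x = 10: f ≡ 0 at y ∈ ∅; g ≡ 0 at y ∈ ∅; common: ∅.
Collecting: common zeros = ∅, so the count is 0.
Comparison with the Bézout bound: 0 ≤ 4 = deg(f)·deg(g), as expected for curves with no common component (the affine F_11-count falls short of the bound because intersections may lie at infinity, over extension fields, or carry multiplicity).


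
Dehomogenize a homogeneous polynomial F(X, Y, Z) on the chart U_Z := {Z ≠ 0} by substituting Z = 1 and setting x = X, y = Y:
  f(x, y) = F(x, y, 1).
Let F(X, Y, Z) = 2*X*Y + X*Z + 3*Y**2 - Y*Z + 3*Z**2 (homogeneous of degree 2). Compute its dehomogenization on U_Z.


f(x, y) = 2*x*y + x + 3*y**2 - y + 3

On U_Z we set Z = 1. Each monomial c·X^i·Y^j·Z^k in F becomes c·x^i·y^j·1^k = c·x^i·y^j.
Substituting Z = 1: F(X, Y, 1) = 2*x*y + x + 3*y**2 - y + 3.
Note: deg(f) ≤ deg(F) = 2; strict inequality happens when F is divisible by Z (lost terms).


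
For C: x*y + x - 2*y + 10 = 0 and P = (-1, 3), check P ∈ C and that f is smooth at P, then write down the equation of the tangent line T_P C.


Tangent line at P: 4*x - 3*y + 13 = 0.

Step 1: f(-1, 3) = 0, so P lies on C.
Step 2: partial derivatives
  f_x(x, y) = y + 1, f_y(x, y) = x - 2.
  f_x(P) = 4, f_y(P) = -3 (gradient nonzero, so P is smooth).
Step 3: tangent line at P: 4·(x − -1) + -3·(y − 3) = 0.
Expanding: 4*x - 3*y + 13 = 0.


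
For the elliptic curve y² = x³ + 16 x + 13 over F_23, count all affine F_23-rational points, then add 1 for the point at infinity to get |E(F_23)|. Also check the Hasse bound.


Affine points = {(0, 6), (0, 17), (4, 7), (4, 16), (6, 7), (6, 16), (7, 10), (7, 13), (8, 3), (8, 20), (9, 9), (9, 14), (10, 0), (11, 5), (11, 18), (12, 1), (12, 22), (13, 7), (13, 16), (16, 8), (16, 15), (17, 0), (19, 0)}; affine count = 23; |E(F_23)| = 24.

Discriminant check: Δ ∝ 4a³ + 27b² = 4·16³ + 27·13² = 4·4096 + 27·169 ≡ 17 (mod 23). Nonzero ⇒ E is nonsingular.
For each x ∈ F_23, compute rhs = x³ + 16·x + 13 mod 23, then count y ∈ F_23 with y² ≡ rhs.
  x = 0: rhs = 13, matching y values: 6, 17 (2 points).
  x = 1: rhs = 7, matching y values: none (0 points).
  x = 2: rhs = 7, matching y values: none (0 points).
  x = 3: rhs = 19, matching y values: none (0 points).
  x = 4: rhs = 3, matching y values: 7, 16 (2 points).
  x = 5: rhs = 11, matching y values: none (0 points).
  x = 6: rhs = 3, matching y values: 7, 16 (2 points).
  x = 7: rhs = 8, matching y values: 10, 13 (2 points).
  x = 8: rhs = 9, matching y values: 3, 20 (2 points).
  x = 9: rhs = 12, matching y values: 9, 14 (2 points).
  x = 10: rhs = 0, matching y values: 0 (1 points).
  x = 11: rhs = 2, matching y values: 5, 18 (2 points).
  x = 12: rhs = 1, matching y values: 1, 22 (2 points).
  x = 13: rhs = 3, matching y values: 7, 16 (2 points).
  x = 14: rhs = 14, matching y values: none (0 points).
  x = 15: rhs = 17, matching y values: none (0 points).
  x = 16: rhs = 18, matching y values: 8, 15 (2 points).
  x = 17: rhs = 0, matching y values: 0 (1 points).
  x = 18: rhs = 15, matching y values: none (0 points).
  x = 19: rhs = 0, matching y values: 0 (1 points).
  x = 20: rhs = 7, matching y values: none (0 points).
  x = 21: rhs = 19, matching y values: none (0 points).
  x = 22: rhs = 19, matching y values: none (0 points).
Total affine count: 23.
Full point count |E(F_23)| = 23 + 1 = 24.
Hasse bound: |24 − (23+1)| = |0| = 0 ≤ 2√23 ≈ 9.5917 ✓.


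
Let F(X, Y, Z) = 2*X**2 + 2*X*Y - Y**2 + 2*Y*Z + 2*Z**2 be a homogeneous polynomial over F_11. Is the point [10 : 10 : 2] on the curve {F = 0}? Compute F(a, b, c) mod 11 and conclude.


F(10,10,2) ≡ 7 (mod 11); P is NOT on the curve.

Evaluate F(10, 10, 2) term-by-term (mod 11).
  2*X**2 ↦ 2·100·1·1 = 200
  2*X*Y ↦ 2·10·10·1 = 200
  -Y**2 ↦ -1·1·100·1 = -100
  2*Y*Z ↦ 2·1·10·2 = 40
  2*Z**2 ↦ 2·1·1·4 = 8
Sum: F(10, 10, 2) = (200) + (200) + (-100) + (40) + (8) = 348.
Reducing mod 11: 348 ≡ 7 (mod 11).
Since F(a, b, c) ≡ 7 ≠ 0 (mod 11), P does NOT lie on the curve.


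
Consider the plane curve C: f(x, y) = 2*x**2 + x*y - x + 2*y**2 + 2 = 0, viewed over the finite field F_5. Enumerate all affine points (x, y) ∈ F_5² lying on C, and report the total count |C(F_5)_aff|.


Affine F_5-points: {(0, 2), (0, 3), (2, 2), (4, 0), (4, 3)}; count = 5.

For each of the 25 pairs (x, y) ∈ F_5², evaluate f(x, y) mod 5. Record the zeros.
  x = 0: [0↦2, 1↦4, 2↦0, 3↦0, 4↦4]  zeros at y ∈ {2, 3}
  x = 1: [0↦3, 1↦1, 2↦3, 3↦4, 4↦4]  zeros at y ∈ ∅
  x = 2: [0↦3, 1↦2, 2↦0, 3↦2, 4↦3]  zeros at y ∈ {2}
  x = 3: [0↦2, 1↦2, 2↦1, 3↦4, 4↦1]  zeros at y ∈ ∅
  x = 4: [0↦0, 1↦1, 2↦1, 3↦0, 4↦3]  zeros at y ∈ {0, 3}
Collecting zeros: affine points = {(0, 2), (0, 3), (2, 2), (4, 0), (4, 3)}.
Total count |C(F_5)_aff| = 5.


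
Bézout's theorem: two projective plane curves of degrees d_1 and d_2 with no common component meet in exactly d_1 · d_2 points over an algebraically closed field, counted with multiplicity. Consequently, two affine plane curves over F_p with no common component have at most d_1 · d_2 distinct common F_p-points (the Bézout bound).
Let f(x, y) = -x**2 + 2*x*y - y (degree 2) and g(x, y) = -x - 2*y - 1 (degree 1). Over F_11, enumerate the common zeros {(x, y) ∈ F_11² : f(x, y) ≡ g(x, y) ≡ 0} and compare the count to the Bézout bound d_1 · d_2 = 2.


Common zeros: ∅; count = 0; Bézout bound = 2.

deg(f) = 2, deg(g) = 1, so Bézout bound = 2.
Scan x ∈ F_11. For each x, list the y ∈ F_11 with f(x, y) ≡ 0 and those with g(x, y) ≡ 0 (mod 11); the common zeros in that column are the intersection.
  x = 0: f ≡ 0 at y ∈ {0}; g ≡ 0 at y ∈ {5}; common: ∅.
  x = 1: f ≡ 0 at y ∈ {1}; g ≡ 0 at y ∈ {10}; common: ∅.
  x = 2: f ≡ 0 at y ∈ {5}; g ≡ 0 at y ∈ {4}; common: ∅.
  x = 3: f ≡ 0 at y ∈ {4}; g ≡ 0 at y ∈ {9}; common: ∅.
  x = 4: f ≡ 0 at y ∈ {7}; g ≡ 0 at y ∈ {3}; common: ∅.
  x = 5: f ≡ 0 at y ∈ {4}; g ≡ 0 at y ∈ {8}; common: ∅.
  x = 6: f ≡ 0 at y ∈ ∅; g ≡ 0 at y ∈ {2}; common: ∅.
  x = 7: f ≡ 0 at y ∈ {8}; g ≡ 0 at y ∈ {7}; common: ∅.
  x = 8: f ≡ 0 at y ∈ {5}; g ≡ 0 at y ∈ {1}; common: ∅.
  x = 9: f ≡ 0 at y ∈ {8}; g ≡ 0 at y ∈ {6}; common: ∅.
  x = 10: f ≡ 0 at y ∈ {7}; g ≡ 0 at y ∈ {0}; common: ∅.
Collecting: common zeros = ∅, so the count is 0.
Comparison with the Bézout bound: 0 ≤ 2 = deg(f)·deg(g), as expected for curves with no common component (the affine F_11-count falls short of the bound because intersections may lie at infinity, over extension fields, or carry multiplicity).


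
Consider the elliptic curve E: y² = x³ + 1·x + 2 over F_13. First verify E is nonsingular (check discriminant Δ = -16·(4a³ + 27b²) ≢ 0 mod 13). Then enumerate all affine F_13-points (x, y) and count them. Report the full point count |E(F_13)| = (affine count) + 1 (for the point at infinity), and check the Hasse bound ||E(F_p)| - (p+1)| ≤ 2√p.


Affine points = {(1, 2), (1, 11), (2, 5), (2, 8), (6, 4), (6, 9), (7, 1), (7, 12), (9, 5), (9, 8), (12, 0)}; affine count = 11; |E(F_13)| = 12.

Discriminant check: Δ ∝ 4a³ + 27b² = 4·1³ + 27·2² = 4·1 + 27·4 ≡ 8 (mod 13). Nonzero ⇒ E is nonsingular.
For each x ∈ F_13, compute rhs = x³ + 1·x + 2 mod 13, then count y ∈ F_13 with y² ≡ rhs.
  x = 0: rhs = 2, matching y values: none (0 points).
  x = 1: rhs = 4, matching y values: 2, 11 (2 points).
  x = 2: rhs = 12, matching y values: 5, 8 (2 points).
  x = 3: rhs = 6, matching y values: none (0 points).
  x = 4: rhs = 5, matching y values: none (0 points).
  x = 5: rhs = 2, matching y values: none (0 points).
  x = 6: rhs = 3, matching y values: 4, 9 (2 points).
  x = 7: rhs = 1, matching y values: 1, 12 (2 points).
  x = 8: rhs = 2, matching y values: none (0 points).
  x = 9: rhs = 12, matching y values: 5, 8 (2 points).
  x = 10: rhs = 11, matching y values: none (0 points).
  x = 11: rhs = 5, matching y values: none (0 points).
  x = 12: rhs = 0, matching y values: 0 (1 points).
Total affine count: 11.
Full point count |E(F_13)| = 11 + 1 = 12.
Hasse bound: |12 − (13+1)| = |-2| = 2 ≤ 2√13 ≈ 7.2111 ✓.


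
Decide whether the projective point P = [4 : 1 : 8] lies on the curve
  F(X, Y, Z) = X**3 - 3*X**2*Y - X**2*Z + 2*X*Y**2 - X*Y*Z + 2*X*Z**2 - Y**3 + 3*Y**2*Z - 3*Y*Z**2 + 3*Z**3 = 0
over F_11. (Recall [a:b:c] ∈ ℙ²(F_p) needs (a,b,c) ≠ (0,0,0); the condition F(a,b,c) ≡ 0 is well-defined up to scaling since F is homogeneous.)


F(4,1,8) ≡ 5 (mod 11); P is NOT on the curve.

Evaluate F(4, 1, 8) term-by-term (mod 11).
  X**3 ↦ 1·64·1·1 = 64
  -3*X**2*Y ↦ -3·16·1·1 = -48
  -X**2*Z ↦ -1·16·1·8 = -128
  2*X*Y**2 ↦ 2·4·1·1 = 8
  -X*Y*Z ↦ -1·4·1·8 = -32
  2*X*Z**2 ↦ 2·4·1·64 = 512
  -Y**3 ↦ -1·1·1·1 = -1
  3*Y**2*Z ↦ 3·1·1·8 = 24
  -3*Y*Z**2 ↦ -3·1·1·64 = -192
  3*Z**3 ↦ 3·1·1·512 = 1536
Sum: F(4, 1, 8) = (64) + (-48) + (-128) + (8) + (-32) + (512) + (-1) + (24) + (-192) + (1536) = 1743.
Reducing mod 11: 1743 ≡ 5 (mod 11).
Since F(a, b, c) ≡ 5 ≠ 0 (mod 11), P does NOT lie on the curve.


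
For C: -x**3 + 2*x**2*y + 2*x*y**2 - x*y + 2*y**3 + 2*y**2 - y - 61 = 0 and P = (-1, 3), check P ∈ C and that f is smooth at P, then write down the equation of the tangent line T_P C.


Tangent line at P: 56*y - 168 = 0.

Step 1: f(-1, 3) = 0, so P lies on C.
Step 2: partial derivatives
  f_x(x, y) = -3*x**2 + 4*x*y + 2*y**2 - y, f_y(x, y) = 2*x**2 + 4*x*y - x + 6*y**2 + 4*y - 1.
  f_x(P) = 0, f_y(P) = 56 (gradient nonzero, so P is smooth).
Step 3: tangent line at P: 0·(x − -1) + 56·(y − 3) = 0.
Expanding: 56*y - 168 = 0.


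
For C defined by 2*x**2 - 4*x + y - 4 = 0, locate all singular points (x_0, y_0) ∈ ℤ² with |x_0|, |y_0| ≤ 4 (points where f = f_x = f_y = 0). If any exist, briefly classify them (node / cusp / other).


No singular points in the scanned grid; C is smooth there.

Compute partial derivatives:
  f_x = 4*x - 4.
  f_y = 1.
f_y = 1 is a nonzero constant, so f_y never vanishes: no point (x, y) can satisfy f = f_x = f_y = 0. In particular no (x, y) ∈ {−4, ..., 4}² is singular; the curve is smooth.


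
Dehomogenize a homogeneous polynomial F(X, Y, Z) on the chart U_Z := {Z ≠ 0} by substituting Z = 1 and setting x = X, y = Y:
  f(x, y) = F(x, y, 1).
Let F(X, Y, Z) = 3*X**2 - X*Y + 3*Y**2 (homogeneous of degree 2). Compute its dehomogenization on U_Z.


f(x, y) = 3*x**2 - x*y + 3*y**2

On U_Z we set Z = 1. Each monomial c·X^i·Y^j·Z^k in F becomes c·x^i·y^j·1^k = c·x^i·y^j.
Substituting Z = 1: F(X, Y, 1) = 3*x**2 - x*y + 3*y**2.
Note: deg(f) ≤ deg(F) = 2; strict inequality happens when F is divisible by Z (lost terms).


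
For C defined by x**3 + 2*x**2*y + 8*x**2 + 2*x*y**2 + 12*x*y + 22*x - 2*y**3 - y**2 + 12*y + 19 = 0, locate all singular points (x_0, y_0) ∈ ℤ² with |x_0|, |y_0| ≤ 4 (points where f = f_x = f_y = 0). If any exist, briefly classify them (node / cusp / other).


Singular points: {(-2, -1)}; classification: cusp.

Compute partial derivatives:
  f_x = 3*x**2 + 4*x*y + 16*x + 2*y**2 + 12*y + 22.
  f_y = 2*x**2 + 4*x*y + 12*x - 6*y**2 - 2*y + 12.
Scan x_0 ∈ {−4, ..., 4}. For each x_0, f_y(x_0, y) is a polynomial in y; find its integer roots y ∈ {−4, ..., 4}, then test f_x and f at those candidates.
  x = -4: f_y(-4, y) = -6*y**2 - 18*y - 4; no integer root y with |y| ≤ 4.
  x = -3: f_y(-3, y) = -6*y**2 - 14*y - 6; no integer root y with |y| ≤ 4.
  x = -2: f_y(-2, y) = -6*y**2 - 10*y - 4; vanishes at y ∈ {-1}. (-2, -1): f_x = 0, f = 0 — SINGULAR.
  x = -1: f_y(-1, y) = -6*y**2 - 6*y + 2; no integer root y with |y| ≤ 4.
  x = 0: f_y(0, y) = -6*y**2 - 2*y + 12; no integer root y with |y| ≤ 4.
  x = 1: f_y(1, y) = -6*y**2 + 2*y + 26; no integer root y with |y| ≤ 4.
  x = 2: f_y(2, y) = -6*y**2 + 6*y + 44; no integer root y with |y| ≤ 4.
  x = 3: f_y(3, y) = -6*y**2 + 10*y + 66; no integer root y with |y| ≤ 4.
  x = 4: f_y(4, y) = -6*y**2 + 14*y + 92; no integer root y with |y| ≤ 4.
Only singular point on the grid: (-2, -1).
Classify: substitute x = -2 + u, y = -1 + v and expand: f = u**3 + 2*u**2*v + 2*u*v**2 - 2*v**3 + v**2.
No constant or linear terms (consistent with a singular point). Quadratic part: v**2. Cubic part: u**3 + 2*u**2*v + 2*u*v**2 - 2*v**3.
The quadratic part v**2 is a perfect square, so there is a single (double) tangent line v = 0, i.e. y = -1. Restricting the cubic part to that line (v = 0) leaves u**3 ≠ 0, so f is not divisible by v and the branch is v² ≈ -u**3 to lowest order — this is a cusp.
Classification: cusp.


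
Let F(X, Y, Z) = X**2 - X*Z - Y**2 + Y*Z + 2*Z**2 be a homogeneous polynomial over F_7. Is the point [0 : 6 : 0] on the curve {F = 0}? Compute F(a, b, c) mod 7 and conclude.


F(0,6,0) ≡ 6 (mod 7); P is NOT on the curve.

Evaluate F(0, 6, 0) term-by-term (mod 7).
  X**2 ↦ 1·0·1·1 = 0
  -X*Z ↦ -1·0·1·0 = 0
  -Y**2 ↦ -1·1·36·1 = -36
  Y*Z ↦ 1·1·6·0 = 0
  2*Z**2 ↦ 2·1·1·0 = 0
Sum: F(0, 6, 0) = (0) + (0) + (-36) + (0) + (0) = -36.
Reducing mod 7: -36 ≡ 6 (mod 7).
Since F(a, b, c) ≡ 6 ≠ 0 (mod 7), P does NOT lie on the curve.


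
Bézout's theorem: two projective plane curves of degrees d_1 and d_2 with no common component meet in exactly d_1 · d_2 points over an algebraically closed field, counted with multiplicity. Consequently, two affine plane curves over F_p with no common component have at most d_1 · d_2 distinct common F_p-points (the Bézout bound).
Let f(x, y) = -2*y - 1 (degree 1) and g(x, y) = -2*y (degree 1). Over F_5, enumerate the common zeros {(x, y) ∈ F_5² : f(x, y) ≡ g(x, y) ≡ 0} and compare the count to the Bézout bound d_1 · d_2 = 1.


Common zeros: ∅; count = 0; Bézout bound = 1.

deg(f) = 1, deg(g) = 1, so Bézout bound = 1.
Scan x ∈ F_5. For each x, list the y ∈ F_5 with f(x, y) ≡ 0 and those with g(x, y) ≡ 0 (mod 5); the common zeros in that column are the intersection.
  x = 0: f ≡ 0 at y ∈ {2}; g ≡ 0 at y ∈ {0}; common: ∅.
  x = 1: f ≡ 0 at y ∈ {2}; g ≡ 0 at y ∈ {0}; common: ∅.
  x = 2: f ≡ 0 at y ∈ {2}; g ≡ 0 at y ∈ {0}; common: ∅.
  x = 3: f ≡ 0 at y ∈ {2}; g ≡ 0 at y ∈ {0}; common: ∅.
  x = 4: f ≡ 0 at y ∈ {2}; g ≡ 0 at y ∈ {0}; common: ∅.
Collecting: common zeros = ∅, so the count is 0.
Comparison with the Bézout bound: 0 ≤ 1 = deg(f)·deg(g), as expected for curves with no common component (the affine F_5-count falls short of the bound because intersections may lie at infinity, over extension fields, or carry multiplicity).


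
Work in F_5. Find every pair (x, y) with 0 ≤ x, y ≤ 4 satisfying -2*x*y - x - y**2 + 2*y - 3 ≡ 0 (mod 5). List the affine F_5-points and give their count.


Affine F_5-points: {(1, 1), (1, 4), (2, 0), (2, 3)}; count = 4.

For each of the 25 pairs (x, y) ∈ F_5², evaluate f(x, y) mod 5. Record the zeros.
  x = 0: [0↦2, 1↦3, 2↦2, 3↦4, 4↦4]  zeros at y ∈ ∅
  x = 1: [0↦1, 1↦0, 2↦2, 3↦2, 4↦0]  zeros at y ∈ {1, 4}
  x = 2: [0↦0, 1↦2, 2↦2, 3↦0, 4↦1]  zeros at y ∈ {0, 3}
  x = 3: [0↦4, 1↦4, 2↦2, 3↦3, 4↦2]  zeros at y ∈ ∅
  x = 4: [0↦3, 1↦1, 2↦2, 3↦1, 4↦3]  zeros at y ∈ ∅
Collecting zeros: affine points = {(1, 1), (1, 4), (2, 0), (2, 3)}.
Total count |C(F_5)_aff| = 4.


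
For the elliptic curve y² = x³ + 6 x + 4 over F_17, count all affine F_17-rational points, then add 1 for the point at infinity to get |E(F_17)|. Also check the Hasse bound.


Affine points = {(0, 2), (0, 15), (3, 7), (3, 10), (6, 1), (6, 16), (7, 7), (7, 10), (12, 6), (12, 11), (13, 1), (13, 16), (15, 1), (15, 16)}; affine count = 14; |E(F_17)| = 15.

Discriminant check: Δ ∝ 4a³ + 27b² = 4·6³ + 27·4² = 4·216 + 27·16 ≡ 4 (mod 17). Nonzero ⇒ E is nonsingular.
For each x ∈ F_17, compute rhs = x³ + 6·x + 4 mod 17, then count y ∈ F_17 with y² ≡ rhs.
  x = 0: rhs = 4, matching y values: 2, 15 (2 points).
  x = 1: rhs = 11, matching y values: none (0 points).
  x = 2: rhs = 7, matching y values: none (0 points).
  x = 3: rhs = 15, matching y values: 7, 10 (2 points).
  x = 4: rhs = 7, matching y values: none (0 points).
  x = 5: rhs = 6, matching y values: none (0 points).
  x = 6: rhs = 1, matching y values: 1, 16 (2 points).
  x = 7: rhs = 15, matching y values: 7, 10 (2 points).
  x = 8: rhs = 3, matching y values: none (0 points).
  x = 9: rhs = 5, matching y values: none (0 points).
  x = 10: rhs = 10, matching y values: none (0 points).
  x = 11: rhs = 7, matching y values: none (0 points).
  x = 12: rhs = 2, matching y values: 6, 11 (2 points).
  x = 13: rhs = 1, matching y values: 1, 16 (2 points).
  x = 14: rhs = 10, matching y values: none (0 points).
  x = 15: rhs = 1, matching y values: 1, 16 (2 points).
  x = 16: rhs = 14, matching y values: none (0 points).
Total affine count: 14.
Full point count |E(F_17)| = 14 + 1 = 15.
Hasse bound: |15 − (17+1)| = |-3| = 3 ≤ 2√17 ≈ 8.2462 ✓.


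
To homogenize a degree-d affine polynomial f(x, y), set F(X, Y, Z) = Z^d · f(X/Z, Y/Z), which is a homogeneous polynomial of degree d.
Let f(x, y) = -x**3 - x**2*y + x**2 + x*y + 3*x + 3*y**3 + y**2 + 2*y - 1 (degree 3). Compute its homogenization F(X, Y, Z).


F(X, Y, Z) = -X**3 - X**2*Y + X**2*Z + X*Y*Z + 3*X*Z**2 + 3*Y**3 + Y**2*Z + 2*Y*Z**2 - Z**3

deg(f) = 3.
Substitute x = X/Z, y = Y/Z into f, then multiply by Z^3.
  monomial -1·x^3·y^0 ↦ -1·X^3·Y^0·Z^0.
  monomial -1·x^2·y^1 ↦ -1·X^2·Y^1·Z^0.
  monomial 1·x^2·y^0 ↦ 1·X^2·Y^0·Z^1.
  monomial 1·x^1·y^1 ↦ 1·X^1·Y^1·Z^1.
  monomial 3·x^1·y^0 ↦ 3·X^1·Y^0·Z^2.
  monomial 3·x^0·y^3 ↦ 3·X^0·Y^3·Z^0.
  monomial 1·x^0·y^2 ↦ 1·X^0·Y^2·Z^1.
  monomial 2·x^0·y^1 ↦ 2·X^0·Y^1·Z^2.
  monomial -1·x^0·y^0 ↦ -1·X^0·Y^0·Z^3.
Collecting: F(X, Y, Z) = -X**3 - X**2*Y + X**2*Z + X*Y*Z + 3*X*Z**2 + 3*Y**3 + Y**2*Z + 2*Y*Z**2 - Z**3.


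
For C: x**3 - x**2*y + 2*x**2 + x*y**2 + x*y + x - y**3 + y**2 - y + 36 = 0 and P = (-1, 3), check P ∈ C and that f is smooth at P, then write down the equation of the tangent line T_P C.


Tangent line at P: 18*x - 30*y + 108 = 0.

Step 1: f(-1, 3) = 0, so P lies on C.
Step 2: partial derivatives
  f_x(x, y) = 3*x**2 - 2*x*y + 4*x + y**2 + y + 1, f_y(x, y) = -x**2 + 2*x*y + x - 3*y**2 + 2*y - 1.
  f_x(P) = 18, f_y(P) = -30 (gradient nonzero, so P is smooth).
Step 3: tangent line at P: 18·(x − -1) + -30·(y − 3) = 0.
Expanding: 18*x - 30*y + 108 = 0.


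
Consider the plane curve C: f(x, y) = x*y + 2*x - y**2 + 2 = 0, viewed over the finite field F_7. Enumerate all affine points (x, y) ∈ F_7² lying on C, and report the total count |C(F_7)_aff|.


Affine F_7-points: {(0, 3), (0, 4), (2, 1), (4, 2), (6, 0), (6, 6)}; count = 6.

For each of the 49 pairs (x, y) ∈ F_7², evaluate f(x, y) mod 7. Record the zeros.
  x = 0: [0↦2, 1↦1, 2↦5, 3↦0, 4↦0, 5↦5, 6↦1]  zeros at y ∈ {3, 4}
  x = 1: [0↦4, 1↦4, 2↦2, 3↦5, 4↦6, 5↦5, 6↦2]  zeros at y ∈ ∅
  x = 2: [0↦6, 1↦0, 2↦6, 3↦3, 4↦5, 5↦5, 6↦3]  zeros at y ∈ {1}
  x = 3: [0↦1, 1↦3, 2↦3, 3↦1, 4↦4, 5↦5, 6↦4]  zeros at y ∈ ∅
  x = 4: [0↦3, 1↦6, 2↦0, 3↦6, 4↦3, 5↦5, 6↦5]  zeros at y ∈ {2}
  x = 5: [0↦5, 1↦2, 2↦4, 3↦4, 4↦2, 5↦5, 6↦6]  zeros at y ∈ ∅
  x = 6: [0↦0, 1↦5, 2↦1, 3↦2, 4↦1, 5↦5, 6↦0]  zeros at y ∈ {0, 6}
Collecting zeros: affine points = {(0, 3), (0, 4), (2, 1), (4, 2), (6, 0), (6, 6)}.
Total count |C(F_7)_aff| = 6.


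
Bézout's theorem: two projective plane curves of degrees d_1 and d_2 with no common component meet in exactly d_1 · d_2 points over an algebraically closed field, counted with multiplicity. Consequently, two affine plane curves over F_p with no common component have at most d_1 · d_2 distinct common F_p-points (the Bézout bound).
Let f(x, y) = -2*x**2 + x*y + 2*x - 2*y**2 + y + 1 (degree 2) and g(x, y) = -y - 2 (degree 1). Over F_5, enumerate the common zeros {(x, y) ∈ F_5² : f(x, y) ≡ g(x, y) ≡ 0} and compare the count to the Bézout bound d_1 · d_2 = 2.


Common zeros: ∅; count = 0; Bézout bound = 2.

deg(f) = 2, deg(g) = 1, so Bézout bound = 2.
Scan x ∈ F_5. For each x, list the y ∈ F_5 with f(x, y) ≡ 0 and those with g(x, y) ≡ 0 (mod 5); the common zeros in that column are the intersection.
  x = 0: f ≡ 0 at y ∈ {1, 2}; g ≡ 0 at y ∈ {3}; common: ∅.
  x = 1: f ≡ 0 at y ∈ ∅; g ≡ 0 at y ∈ {3}; common: ∅.
  x = 2: f ≡ 0 at y ∈ {2}; g ≡ 0 at y ∈ {3}; common: ∅.
  x = 3: f ≡ 0 at y ∈ ∅; g ≡ 0 at y ∈ {3}; common: ∅.
  x = 4: f ≡ 0 at y ∈ {1, 4}; g ≡ 0 at y ∈ {3}; common: ∅.
Collecting: common zeros = ∅, so the count is 0.
Comparison with the Bézout bound: 0 ≤ 2 = deg(f)·deg(g), as expected for curves with no common component (the affine F_5-count falls short of the bound because intersections may lie at infinity, over extension fields, or carry multiplicity).


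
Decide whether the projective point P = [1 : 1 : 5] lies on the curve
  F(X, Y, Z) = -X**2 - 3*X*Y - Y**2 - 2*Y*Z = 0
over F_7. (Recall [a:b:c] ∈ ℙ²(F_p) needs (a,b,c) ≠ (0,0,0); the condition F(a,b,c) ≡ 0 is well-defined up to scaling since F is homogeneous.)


F(1,1,5) ≡ 6 (mod 7); P is NOT on the curve.

Evaluate F(1, 1, 5) term-by-term (mod 7).
  -X**2 ↦ -1·1·1·1 = -1
  -3*X*Y ↦ -3·1·1·1 = -3
  -Y**2 ↦ -1·1·1·1 = -1
  -2*Y*Z ↦ -2·1·1·5 = -10
Sum: F(1, 1, 5) = (-1) + (-3) + (-1) + (-10) = -15.
Reducing mod 7: -15 ≡ 6 (mod 7).
Since F(a, b, c) ≡ 6 ≠ 0 (mod 7), P does NOT lie on the curve.


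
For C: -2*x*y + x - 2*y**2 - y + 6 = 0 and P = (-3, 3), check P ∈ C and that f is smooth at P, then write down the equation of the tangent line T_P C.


Tangent line at P: -5*x - 7*y + 6 = 0.

Step 1: f(-3, 3) = 0, so P lies on C.
Step 2: partial derivatives
  f_x(x, y) = 1 - 2*y, f_y(x, y) = -2*x - 4*y - 1.
  f_x(P) = -5, f_y(P) = -7 (gradient nonzero, so P is smooth).
Step 3: tangent line at P: -5·(x − -3) + -7·(y − 3) = 0.
Expanding: -5*x - 7*y + 6 = 0.


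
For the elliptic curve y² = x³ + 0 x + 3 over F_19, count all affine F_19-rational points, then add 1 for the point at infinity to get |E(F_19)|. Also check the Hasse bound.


Affine points = {(1, 2), (1, 17), (2, 7), (2, 12), (3, 7), (3, 12), (7, 2), (7, 17), (11, 2), (11, 17), (14, 7), (14, 12)}; affine count = 12; |E(F_19)| = 13.

Discriminant check: Δ ∝ 4a³ + 27b² = 4·0³ + 27·3² = 4·0 + 27·9 ≡ 15 (mod 19). Nonzero ⇒ E is nonsingular.
For each x ∈ F_19, compute rhs = x³ + 0·x + 3 mod 19, then count y ∈ F_19 with y² ≡ rhs.
  x = 0: rhs = 3, matching y values: none (0 points).
  x = 1: rhs = 4, matching y values: 2, 17 (2 points).
  x = 2: rhs = 11, matching y values: 7, 12 (2 points).
  x = 3: rhs = 11, matching y values: 7, 12 (2 points).
  x = 4: rhs = 10, matching y values: none (0 points).
  x = 5: rhs = 14, matching y values: none (0 points).
  x = 6: rhs = 10, matching y values: none (0 points).
  x = 7: rhs = 4, matching y values: 2, 17 (2 points).
  x = 8: rhs = 2, matching y values: none (0 points).
  x = 9: rhs = 10, matching y values: none (0 points).
  x = 10: rhs = 15, matching y values: none (0 points).
  x = 11: rhs = 4, matching y values: 2, 17 (2 points).
  x = 12: rhs = 2, matching y values: none (0 points).
  x = 13: rhs = 15, matching y values: none (0 points).
  x = 14: rhs = 11, matching y values: 7, 12 (2 points).
  x = 15: rhs = 15, matching y values: none (0 points).
  x = 16: rhs = 14, matching y values: none (0 points).
  x = 17: rhs = 14, matching y values: none (0 points).
  x = 18: rhs = 2, matching y values: none (0 points).
Total affine count: 12.
Full point count |E(F_19)| = 12 + 1 = 13.
Hasse bound: |13 − (19+1)| = |-7| = 7 ≤ 2√19 ≈ 8.7178 ✓.


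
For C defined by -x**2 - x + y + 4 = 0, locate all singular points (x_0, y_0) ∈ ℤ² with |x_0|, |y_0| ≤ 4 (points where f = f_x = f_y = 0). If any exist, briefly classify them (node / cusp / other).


No singular points in the scanned grid; C is smooth there.

Compute partial derivatives:
  f_x = -2*x - 1.
  f_y = 1.
f_y = 1 is a nonzero constant, so f_y never vanishes: no point (x, y) can satisfy f = f_x = f_y = 0. In particular no (x, y) ∈ {−4, ..., 4}² is singular; the curve is smooth.


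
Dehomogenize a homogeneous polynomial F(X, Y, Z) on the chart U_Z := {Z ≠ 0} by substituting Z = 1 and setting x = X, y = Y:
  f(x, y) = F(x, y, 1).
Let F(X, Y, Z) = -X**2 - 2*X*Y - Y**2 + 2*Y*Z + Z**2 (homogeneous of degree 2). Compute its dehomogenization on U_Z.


f(x, y) = -x**2 - 2*x*y - y**2 + 2*y + 1

On U_Z we set Z = 1. Each monomial c·X^i·Y^j·Z^k in F becomes c·x^i·y^j·1^k = c·x^i·y^j.
Substituting Z = 1: F(X, Y, 1) = -x**2 - 2*x*y - y**2 + 2*y + 1.
Note: deg(f) ≤ deg(F) = 2; strict inequality happens when F is divisible by Z (lost terms).


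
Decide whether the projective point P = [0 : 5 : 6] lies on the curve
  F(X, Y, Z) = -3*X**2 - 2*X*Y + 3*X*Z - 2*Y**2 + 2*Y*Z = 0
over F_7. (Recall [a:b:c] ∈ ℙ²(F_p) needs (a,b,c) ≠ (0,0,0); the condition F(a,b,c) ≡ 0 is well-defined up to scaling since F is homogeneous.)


F(0,5,6) ≡ 3 (mod 7); P is NOT on the curve.

Evaluate F(0, 5, 6) term-by-term (mod 7).
  -3*X**2 ↦ -3·0·1·1 = 0
  -2*X*Y ↦ -2·0·5·1 = 0
  3*X*Z ↦ 3·0·1·6 = 0
  -2*Y**2 ↦ -2·1·25·1 = -50
  2*Y*Z ↦ 2·1·5·6 = 60
Sum: F(0, 5, 6) = (0) + (0) + (0) + (-50) + (60) = 10.
Reducing mod 7: 10 ≡ 3 (mod 7).
Since F(a, b, c) ≡ 3 ≠ 0 (mod 7), P does NOT lie on the curve.


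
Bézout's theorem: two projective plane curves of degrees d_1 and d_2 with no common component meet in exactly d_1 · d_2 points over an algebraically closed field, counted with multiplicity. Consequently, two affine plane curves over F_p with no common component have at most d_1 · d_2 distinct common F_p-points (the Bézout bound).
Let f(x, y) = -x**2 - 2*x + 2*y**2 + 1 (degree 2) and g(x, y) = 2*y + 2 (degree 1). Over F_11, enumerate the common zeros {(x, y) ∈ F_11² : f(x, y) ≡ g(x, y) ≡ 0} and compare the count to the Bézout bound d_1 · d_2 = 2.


Common zeros: {(1, 10), (8, 10)}; count = 2; Bézout bound = 2.

deg(f) = 2, deg(g) = 1, so Bézout bound = 2.
Scan x ∈ F_11. For each x, list the y ∈ F_11 with f(x, y) ≡ 0 and those with g(x, y) ≡ 0 (mod 11); the common zeros in that column are the intersection.
  x = 0: f ≡ 0 at y ∈ {4, 7}; g ≡ 0 at y ∈ {10}; common: ∅.
  x = 1: f ≡ 0 at y ∈ {1, 10}; g ≡ 0 at y ∈ {10}; common: {10}.
  x = 2: f ≡ 0 at y ∈ {3, 8}; g ≡ 0 at y ∈ {10}; common: ∅.
  x = 3: f ≡ 0 at y ∈ ∅; g ≡ 0 at y ∈ {10}; common: ∅.
  x = 4: f ≡ 0 at y ∈ ∅; g ≡ 0 at y ∈ {10}; common: ∅.
  x = 5: f ≡ 0 at y ∈ ∅; g ≡ 0 at y ∈ {10}; common: ∅.
  x = 6: f ≡ 0 at y ∈ ∅; g ≡ 0 at y ∈ {10}; common: ∅.
  x = 7: f ≡ 0 at y ∈ {3, 8}; g ≡ 0 at y ∈ {10}; common: ∅.
  x = 8: f ≡ 0 at y ∈ {1, 10}; g ≡ 0 at y ∈ {10}; common: {10}.
  x = 9: f ≡ 0 at y ∈ {4, 7}; g ≡ 0 at y ∈ {10}; common: ∅.
  x = 10: f ≡ 0 at y ∈ ∅; g ≡ 0 at y ∈ {10}; common: ∅.
Collecting: common zeros = {(1, 10), (8, 10)}, so the count is 2.
Comparison with the Bézout bound: 2 ≤ 2 = deg(f)·deg(g), as expected for curves with no common component (the bound is attained).


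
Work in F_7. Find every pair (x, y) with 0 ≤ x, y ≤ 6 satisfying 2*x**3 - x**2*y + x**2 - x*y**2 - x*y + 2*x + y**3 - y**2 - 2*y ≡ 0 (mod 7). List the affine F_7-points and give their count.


Affine F_7-points: {(0, 0), (0, 2), (0, 6), (1, 1), (1, 4), (2, 1), (2, 3), (2, 6), (4, 1), (4, 5), (4, 6), (6, 5)}; count = 12.

For each of the 49 pairs (x, y) ∈ F_7², evaluate f(x, y) mod 7. Record the zeros.
  x = 0: [0↦0, 1↦5, 2↦0, 3↦5, 4↦5, 5↦6, 6↦0]  zeros at y ∈ {0, 2, 6}
  x = 1: [0↦5, 1↦0, 2↦4, 3↦2, 4↦0, 5↦4, 6↦6]  zeros at y ∈ {1, 4}
  x = 2: [0↦3, 1↦0, 2↦4, 3↦0, 4↦1, 5↦6, 6↦0]  zeros at y ∈ {1, 3, 6}
  x = 3: [0↦6, 1↦3, 2↦5, 3↦4, 4↦6, 5↦3, 6↦1]  zeros at y ∈ ∅
  x = 4: [0↦5, 1↦0, 2↦5, 3↦5, 4↦6, 5↦0, 6↦0]  zeros at y ∈ {1, 5, 6}
  x = 5: [0↦5, 1↦3, 2↦2, 3↦1, 4↦6, 5↦2, 6↦2]  zeros at y ∈ ∅
  x = 6: [0↦4, 1↦3, 2↦1, 3↦4, 4↦4, 5↦0, 6↦5]  zeros at y ∈ {5}
Collecting zeros: affine points = {(0, 0), (0, 2), (0, 6), (1, 1), (1, 4), (2, 1), (2, 3), (2, 6), (4, 1), (4, 5), (4, 6), (6, 5)}.
Total count |C(F_7)_aff| = 12.


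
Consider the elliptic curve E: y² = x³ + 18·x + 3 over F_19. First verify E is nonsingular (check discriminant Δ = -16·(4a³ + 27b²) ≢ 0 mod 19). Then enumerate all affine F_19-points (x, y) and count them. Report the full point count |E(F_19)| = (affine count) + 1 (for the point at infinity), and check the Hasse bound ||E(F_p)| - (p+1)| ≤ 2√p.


Affine points = {(2, 3), (2, 16), (4, 5), (4, 14), (5, 3), (5, 16), (6, 2), (6, 17), (7, 4), (7, 15), (9, 1), (9, 18), (10, 9), (10, 10), (12, 3), (12, 16), (14, 4), (14, 15), (15, 0), (16, 6), (16, 13), (17, 4), (17, 15)}; affine count = 23; |E(F_19)| = 24.

Discriminant check: Δ ∝ 4a³ + 27b² = 4·18³ + 27·3² = 4·5832 + 27·9 ≡ 11 (mod 19). Nonzero ⇒ E is nonsingular.
For each x ∈ F_19, compute rhs = x³ + 18·x + 3 mod 19, then count y ∈ F_19 with y² ≡ rhs.
  x = 0: rhs = 3, matching y values: none (0 points).
  x = 1: rhs = 3, matching y values: none (0 points).
  x = 2: rhs = 9, matching y values: 3, 16 (2 points).
  x = 3: rhs = 8, matching y values: none (0 points).
  x = 4: rhs = 6, matching y values: 5, 14 (2 points).
  x = 5: rhs = 9, matching y values: 3, 16 (2 points).
  x = 6: rhs = 4, matching y values: 2, 17 (2 points).
  x = 7: rhs = 16, matching y values: 4, 15 (2 points).
  x = 8: rhs = 13, matching y values: none (0 points).
  x = 9: rhs = 1, matching y values: 1, 18 (2 points).
  x = 10: rhs = 5, matching y values: 9, 10 (2 points).
  x = 11: rhs = 12, matching y values: none (0 points).
  x = 12: rhs = 9, matching y values: 3, 16 (2 points).
  x = 13: rhs = 2, matching y values: none (0 points).
  x = 14: rhs = 16, matching y values: 4, 15 (2 points).
  x = 15: rhs = 0, matching y values: 0 (1 points).
  x = 16: rhs = 17, matching y values: 6, 13 (2 points).
  x = 17: rhs = 16, matching y values: 4, 15 (2 points).
  x = 18: rhs = 3, matching y values: none (0 points).
Total affine count: 23.
Full point count |E(F_19)| = 23 + 1 = 24.
Hasse bound: |24 − (19+1)| = |4| = 4 ≤ 2√19 ≈ 8.7178 ✓.


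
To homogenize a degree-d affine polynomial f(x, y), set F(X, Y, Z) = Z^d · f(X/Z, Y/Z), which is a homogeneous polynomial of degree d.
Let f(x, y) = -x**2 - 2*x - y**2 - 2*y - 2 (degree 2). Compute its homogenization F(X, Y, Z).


F(X, Y, Z) = -X**2 - 2*X*Z - Y**2 - 2*Y*Z - 2*Z**2

deg(f) = 2.
Substitute x = X/Z, y = Y/Z into f, then multiply by Z^2.
  monomial -1·x^2·y^0 ↦ -1·X^2·Y^0·Z^0.
  monomial -2·x^1·y^0 ↦ -2·X^1·Y^0·Z^1.
  monomial -1·x^0·y^2 ↦ -1·X^0·Y^2·Z^0.
  monomial -2·x^0·y^1 ↦ -2·X^0·Y^1·Z^1.
  monomial -2·x^0·y^0 ↦ -2·X^0·Y^0·Z^2.
Collecting: F(X, Y, Z) = -X**2 - 2*X*Z - Y**2 - 2*Y*Z - 2*Z**2.
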